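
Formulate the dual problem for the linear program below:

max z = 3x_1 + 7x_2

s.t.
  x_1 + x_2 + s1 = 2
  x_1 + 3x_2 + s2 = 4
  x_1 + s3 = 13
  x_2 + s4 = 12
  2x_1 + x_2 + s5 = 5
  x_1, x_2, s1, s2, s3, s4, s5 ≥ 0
Minimize: z = 2y1 + 4y2 + 13y3 + 12y4 + 5y5

Subject to:
  C1: -y1 - y2 - y3 - 2y5 ≤ -3
  C2: -y1 - 3y2 - y4 - y5 ≤ -7
  y1, y2, y3, y4, y5 ≥ 0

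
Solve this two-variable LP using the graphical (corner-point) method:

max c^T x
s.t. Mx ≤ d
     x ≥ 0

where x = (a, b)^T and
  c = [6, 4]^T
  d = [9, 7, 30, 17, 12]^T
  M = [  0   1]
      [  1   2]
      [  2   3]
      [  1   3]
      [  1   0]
a = 7, b = 0, z = 42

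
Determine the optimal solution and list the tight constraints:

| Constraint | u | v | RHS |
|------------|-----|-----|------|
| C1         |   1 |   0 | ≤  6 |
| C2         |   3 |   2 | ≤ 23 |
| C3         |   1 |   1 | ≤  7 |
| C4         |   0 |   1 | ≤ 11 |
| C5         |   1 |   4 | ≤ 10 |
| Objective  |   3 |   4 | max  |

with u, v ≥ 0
Optimal: u = 6, v = 1
Slack at optimum:
  C1: slack = 0 (binding)
  C2: slack = 3
  C3: slack = 0 (binding)
  C4: slack = 10
  C5: slack = 0 (binding)
  u ≥ 0: u = 6
  v ≥ 0: v = 1
Binding constraints: C1, C3, C5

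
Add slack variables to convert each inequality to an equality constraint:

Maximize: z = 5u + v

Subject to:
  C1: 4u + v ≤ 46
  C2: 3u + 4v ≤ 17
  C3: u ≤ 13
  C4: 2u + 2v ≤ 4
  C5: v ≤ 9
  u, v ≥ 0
max z = 5u + v

s.t.
  4u + v + s1 = 46
  3u + 4v + s2 = 17
  u + s3 = 13
  2u + 2v + s4 = 4
  v + s5 = 9
  u, v, s1, s2, s3, s4, s5 ≥ 0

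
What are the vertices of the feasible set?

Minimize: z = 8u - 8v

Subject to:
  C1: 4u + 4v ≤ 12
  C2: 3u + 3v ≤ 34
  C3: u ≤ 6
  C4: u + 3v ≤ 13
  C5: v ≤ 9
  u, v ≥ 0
Each vertex is the intersection of two constraint boundaries that also satisfies all remaining constraints:
  u = 0 and v = 0 → (0, 0)
  4u + 4v = 12 and v = 0 → (3, 0)
  4u + 4v = 12 and u = 0 → (0, 3)

Vertices: (0, 0), (3, 0), (0, 3)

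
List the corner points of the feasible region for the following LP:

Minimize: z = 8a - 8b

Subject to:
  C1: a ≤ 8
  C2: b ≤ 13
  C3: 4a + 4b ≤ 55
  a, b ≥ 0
Each vertex is the intersection of two constraint boundaries that also satisfies all remaining constraints:
  a = 0 and b = 0 → (0, 0)
  a = 8 and b = 0 → (8, 0)
  a = 8 and 4a + 4b = 55 → (8, 5.75)
  b = 13 and 4a + 4b = 55 → (0.75, 13)
  b = 13 and a = 0 → (0, 13)

Vertices: (0, 0), (8, 0), (8, 5.75), (0.75, 13), (0, 13)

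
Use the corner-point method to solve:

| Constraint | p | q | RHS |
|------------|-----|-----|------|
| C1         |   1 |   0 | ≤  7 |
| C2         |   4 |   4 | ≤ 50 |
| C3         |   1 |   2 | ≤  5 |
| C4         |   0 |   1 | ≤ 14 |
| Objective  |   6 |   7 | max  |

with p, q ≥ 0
p = 5, q = 0, z = 30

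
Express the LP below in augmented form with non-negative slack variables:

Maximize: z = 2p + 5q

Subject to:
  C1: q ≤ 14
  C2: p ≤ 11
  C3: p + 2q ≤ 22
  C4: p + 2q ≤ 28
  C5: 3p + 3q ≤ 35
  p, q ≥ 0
max z = 2p + 5q

s.t.
  q + s1 = 14
  p + s2 = 11
  p + 2q + s3 = 22
  p + 2q + s4 = 28
  3p + 3q + s5 = 35
  p, q, s1, s2, s3, s4, s5 ≥ 0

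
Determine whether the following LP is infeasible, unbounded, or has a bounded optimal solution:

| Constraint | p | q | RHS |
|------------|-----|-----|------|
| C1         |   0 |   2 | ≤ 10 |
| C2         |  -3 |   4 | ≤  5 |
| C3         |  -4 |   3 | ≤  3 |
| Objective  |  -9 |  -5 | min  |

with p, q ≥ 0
Feasible point: (0, 0) satisfies every constraint, so the LP is feasible.
Direction d = (1, 0): for each constraint row a, a·d ≤ 0 —
  (0)(1) + (2)(0) = 0 ≤ 0
  (-3)(1) + (4)(0) = -3 ≤ 0
  (-4)(1) + (3)(0) = -4 ≤ 0
and d ≥ 0, so (0, 0) + t·d stays feasible for every t ≥ 0. Along this ray z = -9p - 5q changes by -9 per unit t, so z → −∞.

The LP is unbounded; z can be made arbitrarily small.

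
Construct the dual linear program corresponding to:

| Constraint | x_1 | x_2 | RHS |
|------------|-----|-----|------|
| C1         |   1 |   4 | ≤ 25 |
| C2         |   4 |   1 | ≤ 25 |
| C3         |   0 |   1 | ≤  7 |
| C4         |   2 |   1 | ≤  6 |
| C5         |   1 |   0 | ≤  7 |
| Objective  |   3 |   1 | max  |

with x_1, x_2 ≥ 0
Minimize: z = 25y1 + 25y2 + 7y3 + 6y4 + 7y5

Subject to:
  C1: -y1 - 4y2 - 2y4 - y5 ≤ -3
  C2: -4y1 - y2 - y3 - y4 ≤ -1
  y1, y2, y3, y4, y5 ≥ 0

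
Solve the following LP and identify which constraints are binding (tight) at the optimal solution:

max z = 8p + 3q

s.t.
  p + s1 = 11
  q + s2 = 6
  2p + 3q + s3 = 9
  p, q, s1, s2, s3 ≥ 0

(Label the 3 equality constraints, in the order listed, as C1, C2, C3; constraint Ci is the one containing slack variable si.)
Optimal: p = 4.5, q = 0
Binding: C3, q ≥ 0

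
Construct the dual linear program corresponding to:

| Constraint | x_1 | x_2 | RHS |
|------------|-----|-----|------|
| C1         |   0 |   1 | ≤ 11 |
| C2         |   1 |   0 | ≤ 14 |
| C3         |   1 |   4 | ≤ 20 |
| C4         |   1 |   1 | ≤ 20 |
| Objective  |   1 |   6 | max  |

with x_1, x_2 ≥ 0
Minimize: z = 11y1 + 14y2 + 20y3 + 20y4

Subject to:
  C1: -y2 - y3 - y4 ≤ -1
  C2: -y1 - 4y3 - y4 ≤ -6
  y1, y2, y3, y4 ≥ 0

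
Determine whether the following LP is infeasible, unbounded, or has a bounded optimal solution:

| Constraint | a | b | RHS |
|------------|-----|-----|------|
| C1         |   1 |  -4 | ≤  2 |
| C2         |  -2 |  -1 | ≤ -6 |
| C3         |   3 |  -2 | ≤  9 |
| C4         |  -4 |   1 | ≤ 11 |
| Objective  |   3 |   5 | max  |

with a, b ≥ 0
Feasible point: (2, 2) satisfies every constraint, so the LP is feasible.
Direction d = (2, 3): for each constraint row a, a·d ≤ 0 —
  (1)(2) + (-4)(3) = -10 ≤ 0
  (-2)(2) + (-1)(3) = -7 ≤ 0
  (3)(2) + (-2)(3) = 0 ≤ 0
  (-4)(2) + (1)(3) = -5 ≤ 0
and d ≥ 0, so (2, 2) + t·d stays feasible for every t ≥ 0. Along this ray z = 3a + 5b changes by 21 per unit t, so z → +∞.

Unbounded: there is a feasible ray along which z → +∞.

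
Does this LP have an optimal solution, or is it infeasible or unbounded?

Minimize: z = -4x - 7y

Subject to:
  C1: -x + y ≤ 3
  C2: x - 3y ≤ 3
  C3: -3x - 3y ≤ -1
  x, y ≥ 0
Feasible point: (0, 1) satisfies every constraint, so the LP is feasible.
Direction d = (1, 1): for each constraint row a, a·d ≤ 0 —
  (-1)(1) + (1)(1) = 0 ≤ 0
  (1)(1) + (-3)(1) = -2 ≤ 0
  (-3)(1) + (-3)(1) = -6 ≤ 0
and d ≥ 0, so (0, 1) + t·d stays feasible for every t ≥ 0. Along this ray z = -4x - 7y changes by -11 per unit t, so z → −∞.

Unbounded: there is a feasible ray along which z → −∞.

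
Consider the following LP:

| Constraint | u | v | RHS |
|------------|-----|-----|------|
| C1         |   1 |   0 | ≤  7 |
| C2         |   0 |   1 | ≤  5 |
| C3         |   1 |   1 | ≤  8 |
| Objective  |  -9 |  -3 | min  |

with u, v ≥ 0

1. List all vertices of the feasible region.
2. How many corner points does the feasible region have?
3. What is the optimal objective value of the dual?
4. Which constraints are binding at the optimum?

1. (0, 0), (7, 0), (7, 1), (3, 5), (0, 5)
2. 5
3. -66 (by strong duality, equal to the primal optimum)
4. C1, C3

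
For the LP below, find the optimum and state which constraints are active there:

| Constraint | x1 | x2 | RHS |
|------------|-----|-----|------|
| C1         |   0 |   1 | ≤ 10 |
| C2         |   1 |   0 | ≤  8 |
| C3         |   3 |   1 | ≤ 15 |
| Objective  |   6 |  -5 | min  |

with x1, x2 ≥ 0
Optimal: x1 = 0, x2 = 10
Binding: C1, x1 ≥ 0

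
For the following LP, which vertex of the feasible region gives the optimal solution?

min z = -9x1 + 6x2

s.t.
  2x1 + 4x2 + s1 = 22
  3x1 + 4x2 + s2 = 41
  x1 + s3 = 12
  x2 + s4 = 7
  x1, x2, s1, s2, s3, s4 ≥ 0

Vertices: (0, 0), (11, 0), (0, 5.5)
(11, 0) with z = -99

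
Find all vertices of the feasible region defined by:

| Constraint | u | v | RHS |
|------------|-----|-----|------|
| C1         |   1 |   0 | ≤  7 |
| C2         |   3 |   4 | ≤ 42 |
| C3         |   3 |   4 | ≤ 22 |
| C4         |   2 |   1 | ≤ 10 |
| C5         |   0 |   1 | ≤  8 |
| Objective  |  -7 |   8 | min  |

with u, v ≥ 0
Each vertex is the intersection of two constraint boundaries that also satisfies all remaining constraints:
  u = 0 and v = 0 → (0, 0)
  2u + v = 10 and v = 0 → (5, 0)
  3u + 4v = 22 and 2u + v = 10 → (3.6, 2.8)
  3u + 4v = 22 and u = 0 → (0, 5.5)

Vertices: (0, 0), (5, 0), (3.6, 2.8), (0, 5.5)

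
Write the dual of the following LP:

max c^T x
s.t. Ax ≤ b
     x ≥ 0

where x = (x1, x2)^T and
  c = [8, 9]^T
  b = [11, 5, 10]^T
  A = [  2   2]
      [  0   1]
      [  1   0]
Minimize: z = 11y1 + 5y2 + 10y3

Subject to:
  C1: -2y1 - y3 ≤ -8
  C2: -2y1 - y2 ≤ -9
  y1, y2, y3 ≥ 0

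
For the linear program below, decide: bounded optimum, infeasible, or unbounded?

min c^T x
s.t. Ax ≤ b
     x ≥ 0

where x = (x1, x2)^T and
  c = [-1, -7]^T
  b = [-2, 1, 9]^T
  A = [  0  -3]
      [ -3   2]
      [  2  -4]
Feasible point: (1, 1) satisfies every constraint, so the LP is feasible.
Direction d = (1, 1): for each constraint row a, a·d ≤ 0 —
  (0)(1) + (-3)(1) = -3 ≤ 0
  (-3)(1) + (2)(1) = -1 ≤ 0
  (2)(1) + (-4)(1) = -2 ≤ 0
and d ≥ 0, so (1, 1) + t·d stays feasible for every t ≥ 0. Along this ray z = -x1 - 7x2 changes by -8 per unit t, so z → −∞.

Unbounded — the objective can decrease without bound over the feasible region.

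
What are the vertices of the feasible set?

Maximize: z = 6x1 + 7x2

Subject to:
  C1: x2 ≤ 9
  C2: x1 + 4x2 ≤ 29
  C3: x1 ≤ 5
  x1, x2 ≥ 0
Each vertex is the intersection of two constraint boundaries that also satisfies all remaining constraints:
  x1 = 0 and x2 = 0 → (0, 0)
  x1 = 5 and x2 = 0 → (5, 0)
  x1 + 4x2 = 29 and x1 = 5 → (5, 6)
  x1 + 4x2 = 29 and x1 = 0 → (0, 7.25)

Vertices: (0, 0), (5, 0), (5, 6), (0, 7.25)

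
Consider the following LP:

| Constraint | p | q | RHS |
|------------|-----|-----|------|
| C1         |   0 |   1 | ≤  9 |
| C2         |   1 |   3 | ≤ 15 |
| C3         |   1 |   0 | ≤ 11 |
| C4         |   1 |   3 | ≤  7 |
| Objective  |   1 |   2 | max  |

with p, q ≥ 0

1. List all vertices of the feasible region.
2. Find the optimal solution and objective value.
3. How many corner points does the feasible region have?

1. (0, 0), (7, 0), (0, 2.333)
2. p = 7, q = 0, z = 7
3. 3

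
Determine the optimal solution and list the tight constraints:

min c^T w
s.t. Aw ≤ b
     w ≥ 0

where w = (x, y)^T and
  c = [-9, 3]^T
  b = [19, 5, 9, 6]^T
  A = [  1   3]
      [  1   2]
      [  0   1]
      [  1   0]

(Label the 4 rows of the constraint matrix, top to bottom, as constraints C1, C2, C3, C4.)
Optimal: x = 5, y = 0
Binding: C2, y ≥ 0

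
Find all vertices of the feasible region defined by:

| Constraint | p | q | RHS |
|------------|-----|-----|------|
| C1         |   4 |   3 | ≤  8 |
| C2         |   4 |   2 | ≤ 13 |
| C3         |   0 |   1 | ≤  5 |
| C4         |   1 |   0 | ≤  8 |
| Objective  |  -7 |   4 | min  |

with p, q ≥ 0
Each vertex is the intersection of two constraint boundaries that also satisfies all remaining constraints:
  p = 0 and q = 0 → (0, 0)
  4p + 3q = 8 and q = 0 → (2, 0)
  4p + 3q = 8 and p = 0 → (0, 2.667)

Vertices: (0, 0), (2, 0), (0, 2.667)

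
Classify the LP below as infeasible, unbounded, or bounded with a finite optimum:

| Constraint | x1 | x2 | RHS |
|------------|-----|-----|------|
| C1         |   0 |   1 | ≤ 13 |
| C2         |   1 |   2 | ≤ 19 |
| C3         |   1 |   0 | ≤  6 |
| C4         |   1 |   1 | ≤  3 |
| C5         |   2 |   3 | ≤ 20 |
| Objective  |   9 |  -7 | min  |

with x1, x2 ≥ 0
The point (0, 3) satisfies every constraint, so the LP is feasible; the constraints give x1 ≤ 6 and x2 ≤ 13, which with x1, x2 ≥ 0 keep the feasible region inside a bounded box. A feasible, bounded LP attains a finite optimum at a vertex.

The LP has an optimal solution: (0, 3) with z = -21.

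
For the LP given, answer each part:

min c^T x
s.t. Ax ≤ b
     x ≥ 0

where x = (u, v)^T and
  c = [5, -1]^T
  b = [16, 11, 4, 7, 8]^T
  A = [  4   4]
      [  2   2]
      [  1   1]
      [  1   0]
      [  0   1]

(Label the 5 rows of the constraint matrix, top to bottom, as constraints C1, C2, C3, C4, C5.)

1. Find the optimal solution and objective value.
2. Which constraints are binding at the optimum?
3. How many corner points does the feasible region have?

1. u = 0, v = 4, z = -4
2. C1, C3, u ≥ 0
3. 3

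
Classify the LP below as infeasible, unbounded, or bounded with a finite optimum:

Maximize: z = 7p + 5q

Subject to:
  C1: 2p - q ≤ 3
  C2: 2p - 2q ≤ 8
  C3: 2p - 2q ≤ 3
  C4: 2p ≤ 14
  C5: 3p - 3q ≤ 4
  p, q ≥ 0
Feasible point: (0, 0) satisfies every constraint, so the LP is feasible.
Direction d = (0, 1): for each constraint row a, a·d ≤ 0 —
  (2)(0) + (-1)(1) = -1 ≤ 0
  (2)(0) + (-2)(1) = -2 ≤ 0
  (2)(0) + (-2)(1) = -2 ≤ 0
  (2)(0) + (0)(1) = 0 ≤ 0
  (3)(0) + (-3)(1) = -3 ≤ 0
and d ≥ 0, so (0, 0) + t·d stays feasible for every t ≥ 0. Along this ray z = 7p + 5q changes by 5 per unit t, so z → +∞.

The LP is unbounded; z can be made arbitrarily large.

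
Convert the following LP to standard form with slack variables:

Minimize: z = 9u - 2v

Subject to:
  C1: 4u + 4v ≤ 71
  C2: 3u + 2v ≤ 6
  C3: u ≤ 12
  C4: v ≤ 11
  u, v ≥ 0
min z = 9u - 2v

s.t.
  4u + 4v + s1 = 71
  3u + 2v + s2 = 6
  u + s3 = 12
  v + s4 = 11
  u, v, s1, s2, s3, s4 ≥ 0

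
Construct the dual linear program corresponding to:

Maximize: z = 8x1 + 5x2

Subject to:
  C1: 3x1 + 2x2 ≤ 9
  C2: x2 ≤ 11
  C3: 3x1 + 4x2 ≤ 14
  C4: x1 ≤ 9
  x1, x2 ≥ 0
Minimize: z = 9y1 + 11y2 + 14y3 + 9y4

Subject to:
  C1: -3y1 - 3y3 - y4 ≤ -8
  C2: -2y1 - y2 - 4y3 ≤ -5
  y1, y2, y3, y4 ≥ 0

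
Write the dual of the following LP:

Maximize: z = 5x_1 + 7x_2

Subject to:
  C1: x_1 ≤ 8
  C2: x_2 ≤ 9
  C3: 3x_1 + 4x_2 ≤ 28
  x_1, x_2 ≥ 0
Minimize: z = 8y1 + 9y2 + 28y3

Subject to:
  C1: -y1 - 3y3 ≤ -5
  C2: -y2 - 4y3 ≤ -7
  y1, y2, y3 ≥ 0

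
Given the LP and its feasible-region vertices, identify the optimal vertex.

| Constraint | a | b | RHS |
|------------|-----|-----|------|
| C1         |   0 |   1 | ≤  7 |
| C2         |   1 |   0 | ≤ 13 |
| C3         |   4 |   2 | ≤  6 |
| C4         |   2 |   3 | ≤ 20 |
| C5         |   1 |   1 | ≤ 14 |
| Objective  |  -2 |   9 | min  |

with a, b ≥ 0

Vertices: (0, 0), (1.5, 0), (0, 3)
Evaluating z = -2a + 9b at each vertex:
  (0, 0): z = 0
  (1.5, 0): z = -3
  (0, 3): z = 27

The smallest value is z = -3, attained at (1.5, 0).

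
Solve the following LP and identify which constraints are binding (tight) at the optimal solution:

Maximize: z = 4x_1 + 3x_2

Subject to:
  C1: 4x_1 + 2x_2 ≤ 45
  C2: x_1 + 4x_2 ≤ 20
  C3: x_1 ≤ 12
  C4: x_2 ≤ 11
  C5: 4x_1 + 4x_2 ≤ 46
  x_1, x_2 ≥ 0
Optimal: x_1 = 11, x_2 = 0.5
Binding: C1, C5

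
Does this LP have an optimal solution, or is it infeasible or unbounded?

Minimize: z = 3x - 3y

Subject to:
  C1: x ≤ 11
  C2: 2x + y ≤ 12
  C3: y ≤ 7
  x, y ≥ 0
The point (0, 7) satisfies every constraint, so the LP is feasible; the constraints give x ≤ 11 and y ≤ 7, which with x, y ≥ 0 keep the feasible region inside a bounded box. A feasible, bounded LP attains a finite optimum at a vertex.

Bounded optimum: z* = -21 at (0, 7).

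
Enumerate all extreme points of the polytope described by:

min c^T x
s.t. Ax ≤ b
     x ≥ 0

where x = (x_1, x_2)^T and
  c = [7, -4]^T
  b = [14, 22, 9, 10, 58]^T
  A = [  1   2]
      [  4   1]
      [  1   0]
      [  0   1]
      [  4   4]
Each vertex is the intersection of two constraint boundaries that also satisfies all remaining constraints:
  x_1 = 0 and x_2 = 0 → (0, 0)
  4x_1 + x_2 = 22 and x_2 = 0 → (5.5, 0)
  x_1 + 2x_2 = 14 and 4x_1 + x_2 = 22 → (4.286, 4.857)
  x_1 + 2x_2 = 14 and x_1 = 0 → (0, 7)

Vertices: (0, 0), (5.5, 0), (4.286, 4.857), (0, 7)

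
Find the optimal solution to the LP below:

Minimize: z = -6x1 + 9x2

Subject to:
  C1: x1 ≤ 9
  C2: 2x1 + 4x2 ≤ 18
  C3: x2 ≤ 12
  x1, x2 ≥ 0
x1 = 9, x2 = 0, z = -54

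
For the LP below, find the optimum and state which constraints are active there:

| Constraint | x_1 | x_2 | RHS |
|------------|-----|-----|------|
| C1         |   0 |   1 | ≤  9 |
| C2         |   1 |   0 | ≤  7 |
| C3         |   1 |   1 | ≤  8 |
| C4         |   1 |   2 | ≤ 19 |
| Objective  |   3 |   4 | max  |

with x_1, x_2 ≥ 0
Optimal: x_1 = 0, x_2 = 8
Binding: C3, x_1 ≥ 0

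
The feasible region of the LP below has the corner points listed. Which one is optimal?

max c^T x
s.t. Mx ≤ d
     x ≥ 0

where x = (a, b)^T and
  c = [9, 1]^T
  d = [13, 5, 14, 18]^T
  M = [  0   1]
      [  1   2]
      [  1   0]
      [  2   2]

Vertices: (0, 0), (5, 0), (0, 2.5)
Evaluating z = 9a + b at each vertex:
  (0, 0): z = 0
  (5, 0): z = 45
  (0, 2.5): z = 2.5

The largest value is z = 45, attained at (5, 0).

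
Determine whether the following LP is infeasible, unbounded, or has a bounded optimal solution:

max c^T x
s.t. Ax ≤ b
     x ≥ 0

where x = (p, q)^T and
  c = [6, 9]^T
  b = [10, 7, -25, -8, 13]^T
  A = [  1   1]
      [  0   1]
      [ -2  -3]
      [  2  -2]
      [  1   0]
The point (3, 7) satisfies every constraint, so the LP is feasible; the constraints give p ≤ 13 and q ≤ 7, which with p, q ≥ 0 keep the feasible region inside a bounded box. A feasible, bounded LP attains a finite optimum at a vertex.

Evaluating z = 6p + 9q at each vertex:
  (2.6, 6.6): z = 75
  (3, 7): z = 81
  (2, 7): z = 75

Bounded optimum: z* = 81 at (3, 7).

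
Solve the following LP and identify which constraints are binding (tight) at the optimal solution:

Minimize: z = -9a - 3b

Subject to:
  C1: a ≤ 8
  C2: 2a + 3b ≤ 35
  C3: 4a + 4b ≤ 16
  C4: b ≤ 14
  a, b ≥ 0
Optimal: a = 4, b = 0
Slack at optimum:
  C1: slack = 4
  C2: slack = 27
  C3: slack = 0 (binding)
  C4: slack = 14
  a ≥ 0: a = 4
  b ≥ 0: b = 0 (binding)
Binding constraints: C3, b ≥ 0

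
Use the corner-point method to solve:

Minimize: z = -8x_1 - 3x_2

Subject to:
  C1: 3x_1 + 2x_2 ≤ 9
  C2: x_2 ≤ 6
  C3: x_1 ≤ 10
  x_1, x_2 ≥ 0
Each vertex is the intersection of two constraint boundaries that also satisfies all remaining constraints:
  x_1 = 0 and x_2 = 0 → (0, 0)
  3x_1 + 2x_2 = 9 and x_2 = 0 → (3, 0)
  3x_1 + 2x_2 = 9 and x_1 = 0 → (0, 4.5)

Evaluating z = -8x_1 - 3x_2 at each vertex:
  (0, 0): z = 0
  (3, 0): z = -24
  (0, 4.5): z = -13.5

The minimum is at (3, 0) with z = -24.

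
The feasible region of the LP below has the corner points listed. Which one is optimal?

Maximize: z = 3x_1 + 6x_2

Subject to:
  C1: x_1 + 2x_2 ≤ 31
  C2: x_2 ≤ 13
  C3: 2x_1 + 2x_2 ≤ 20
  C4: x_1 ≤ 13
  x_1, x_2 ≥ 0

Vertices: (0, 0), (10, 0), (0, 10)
Evaluating z = 3x_1 + 6x_2 at each vertex:
  (0, 0): z = 0
  (10, 0): z = 30
  (0, 10): z = 60

The largest value is z = 60, attained at (0, 10).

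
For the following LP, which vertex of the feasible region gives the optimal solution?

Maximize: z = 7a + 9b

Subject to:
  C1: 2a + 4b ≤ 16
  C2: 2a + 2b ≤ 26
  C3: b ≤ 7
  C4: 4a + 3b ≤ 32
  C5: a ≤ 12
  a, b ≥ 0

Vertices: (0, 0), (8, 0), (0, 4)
(8, 0) with z = 56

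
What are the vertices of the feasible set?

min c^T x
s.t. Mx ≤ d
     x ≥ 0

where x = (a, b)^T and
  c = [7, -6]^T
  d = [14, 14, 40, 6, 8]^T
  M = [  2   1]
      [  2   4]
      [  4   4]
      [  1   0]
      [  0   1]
Each vertex is the intersection of two constraint boundaries that also satisfies all remaining constraints:
  a = 0 and b = 0 → (0, 0)
  a = 6 and b = 0 → (6, 0)
  2a + 4b = 14 and a = 6 → (6, 0.5)
  2a + 4b = 14 and a = 0 → (0, 3.5)

Vertices: (0, 0), (6, 0), (6, 0.5), (0, 3.5)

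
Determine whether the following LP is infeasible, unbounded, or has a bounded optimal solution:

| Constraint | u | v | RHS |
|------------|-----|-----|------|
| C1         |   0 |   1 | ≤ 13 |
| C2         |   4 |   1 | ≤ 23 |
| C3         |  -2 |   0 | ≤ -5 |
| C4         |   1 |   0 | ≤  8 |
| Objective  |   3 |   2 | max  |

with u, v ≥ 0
The point (2.5, 13) satisfies every constraint, so the LP is feasible; the constraints give u ≤ 8 and v ≤ 13, which with u, v ≥ 0 keep the feasible region inside a bounded box. A feasible, bounded LP attains a finite optimum at a vertex.

Bounded optimum: z* = 33.5 at (2.5, 13).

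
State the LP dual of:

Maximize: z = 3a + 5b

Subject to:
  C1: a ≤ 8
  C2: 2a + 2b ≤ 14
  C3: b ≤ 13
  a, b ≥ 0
Minimize: z = 8y1 + 14y2 + 13y3

Subject to:
  C1: -y1 - 2y2 ≤ -3
  C2: -2y2 - y3 ≤ -5
  y1, y2, y3 ≥ 0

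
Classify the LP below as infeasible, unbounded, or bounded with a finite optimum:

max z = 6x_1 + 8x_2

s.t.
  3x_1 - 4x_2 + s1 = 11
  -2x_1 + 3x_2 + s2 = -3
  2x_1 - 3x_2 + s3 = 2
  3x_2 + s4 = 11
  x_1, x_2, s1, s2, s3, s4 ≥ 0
The row 2x_1 - 3x_2 + s3 = 2 with s3 ≥ 0 requires 2x_1 - 3x_2 ≤ 2, while the row -2x_1 + 3x_2 + s2 = -3 with s2 ≥ 0 is equivalent to 2x_1 - 3x_2 ≥ 3. Together they would need 3 ≤ 2x_1 - 3x_2 ≤ 2, which is impossible since 3 > 2. No point satisfies all constraints.

The feasible region is empty; the LP is infeasible.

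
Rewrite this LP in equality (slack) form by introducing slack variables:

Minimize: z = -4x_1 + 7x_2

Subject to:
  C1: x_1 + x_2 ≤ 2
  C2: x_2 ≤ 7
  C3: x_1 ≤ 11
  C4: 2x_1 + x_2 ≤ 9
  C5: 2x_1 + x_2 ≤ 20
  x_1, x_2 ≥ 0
min z = -4x_1 + 7x_2

s.t.
  x_1 + x_2 + s1 = 2
  x_2 + s2 = 7
  x_1 + s3 = 11
  2x_1 + x_2 + s4 = 9
  2x_1 + x_2 + s5 = 20
  x_1, x_2, s1, s2, s3, s4, s5 ≥ 0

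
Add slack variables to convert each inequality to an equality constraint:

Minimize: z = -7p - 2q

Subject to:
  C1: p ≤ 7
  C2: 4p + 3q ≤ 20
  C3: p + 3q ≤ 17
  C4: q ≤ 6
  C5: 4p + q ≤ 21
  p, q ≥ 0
min z = -7p - 2q

s.t.
  p + s1 = 7
  4p + 3q + s2 = 20
  p + 3q + s3 = 17
  q + s4 = 6
  4p + q + s5 = 21
  p, q, s1, s2, s3, s4, s5 ≥ 0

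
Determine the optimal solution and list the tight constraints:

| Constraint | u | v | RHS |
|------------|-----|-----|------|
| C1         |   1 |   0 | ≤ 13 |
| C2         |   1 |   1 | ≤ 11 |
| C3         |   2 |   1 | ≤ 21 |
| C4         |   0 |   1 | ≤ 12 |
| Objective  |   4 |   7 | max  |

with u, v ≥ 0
Optimal: u = 0, v = 11
Slack at optimum:
  C1: slack = 13
  C2: slack = 0 (binding)
  C3: slack = 10
  C4: slack = 1
  u ≥ 0: u = 0 (binding)
  v ≥ 0: v = 11
Binding constraints: C2, u ≥ 0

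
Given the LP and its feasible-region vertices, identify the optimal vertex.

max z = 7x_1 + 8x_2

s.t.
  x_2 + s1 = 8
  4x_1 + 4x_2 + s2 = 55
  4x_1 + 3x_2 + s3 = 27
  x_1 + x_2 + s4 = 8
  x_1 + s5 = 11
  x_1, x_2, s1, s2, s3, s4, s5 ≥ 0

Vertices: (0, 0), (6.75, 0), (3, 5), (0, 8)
(0, 8) with z = 64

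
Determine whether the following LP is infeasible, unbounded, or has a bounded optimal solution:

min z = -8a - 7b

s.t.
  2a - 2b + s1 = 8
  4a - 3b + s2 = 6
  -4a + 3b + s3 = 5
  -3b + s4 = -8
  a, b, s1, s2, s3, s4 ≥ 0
Feasible point: (1, 3) satisfies every constraint, so the LP is feasible.
Direction d = (3, 4): for each constraint row a, a·d ≤ 0 —
  (2)(3) + (-2)(4) = -2 ≤ 0
  (4)(3) + (-3)(4) = 0 ≤ 0
  (-4)(3) + (3)(4) = 0 ≤ 0
  (0)(3) + (-3)(4) = -12 ≤ 0
and d ≥ 0, so (1, 3) + t·d stays feasible for every t ≥ 0. Along this ray z = -8a - 7b changes by -52 per unit t, so z → −∞.

Unbounded: there is a feasible ray along which z → −∞.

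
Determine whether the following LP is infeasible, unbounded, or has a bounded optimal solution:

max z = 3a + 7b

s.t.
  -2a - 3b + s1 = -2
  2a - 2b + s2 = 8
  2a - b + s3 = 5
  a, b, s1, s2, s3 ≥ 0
Feasible point: (0, 1) satisfies every constraint, so the LP is feasible.
Direction d = (0, 1): for each constraint row a, a·d ≤ 0 —
  (-2)(0) + (-3)(1) = -3 ≤ 0
  (2)(0) + (-2)(1) = -2 ≤ 0
  (2)(0) + (-1)(1) = -1 ≤ 0
and d ≥ 0, so (0, 1) + t·d stays feasible for every t ≥ 0. Along this ray z = 3a + 7b changes by 7 per unit t, so z → +∞.

Unbounded: there is a feasible ray along which z → +∞.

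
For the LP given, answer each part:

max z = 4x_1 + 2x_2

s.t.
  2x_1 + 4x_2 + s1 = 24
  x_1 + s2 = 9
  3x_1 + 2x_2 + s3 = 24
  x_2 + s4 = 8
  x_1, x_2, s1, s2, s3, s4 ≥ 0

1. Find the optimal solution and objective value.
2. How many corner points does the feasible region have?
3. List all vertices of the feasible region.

1. x_1 = 8, x_2 = 0, z = 32
2. 4
3. (0, 0), (8, 0), (6, 3), (0, 6)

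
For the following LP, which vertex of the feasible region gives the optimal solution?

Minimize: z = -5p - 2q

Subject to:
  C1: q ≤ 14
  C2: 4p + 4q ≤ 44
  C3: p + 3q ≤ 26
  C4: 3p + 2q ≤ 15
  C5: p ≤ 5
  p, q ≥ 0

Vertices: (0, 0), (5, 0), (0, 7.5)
Evaluating z = -5p - 2q at each vertex:
  (0, 0): z = 0
  (5, 0): z = -25
  (0, 7.5): z = -15

The smallest value is z = -25, attained at (5, 0).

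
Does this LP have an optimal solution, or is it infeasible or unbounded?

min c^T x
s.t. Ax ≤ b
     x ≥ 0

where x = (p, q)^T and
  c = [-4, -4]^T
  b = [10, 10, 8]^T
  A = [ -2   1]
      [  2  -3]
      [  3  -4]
Feasible point: (0, 0) satisfies every constraint, so the LP is feasible.
Direction d = (1, 1): for each constraint row a, a·d ≤ 0 —
  (-2)(1) + (1)(1) = -1 ≤ 0
  (2)(1) + (-3)(1) = -1 ≤ 0
  (3)(1) + (-4)(1) = -1 ≤ 0
and d ≥ 0, so (0, 0) + t·d stays feasible for every t ≥ 0. Along this ray z = -4p - 4q changes by -8 per unit t, so z → −∞.

Unbounded: there is a feasible ray along which z → −∞.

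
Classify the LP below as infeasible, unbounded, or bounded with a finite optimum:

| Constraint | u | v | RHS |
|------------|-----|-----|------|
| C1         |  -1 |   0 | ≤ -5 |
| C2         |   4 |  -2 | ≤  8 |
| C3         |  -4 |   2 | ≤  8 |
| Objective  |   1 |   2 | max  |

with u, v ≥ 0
Feasible point: (5, 6) satisfies every constraint, so the LP is feasible.
Direction d = (1, 2): for each constraint row a, a·d ≤ 0 —
  (-1)(1) + (0)(2) = -1 ≤ 0
  (4)(1) + (-2)(2) = 0 ≤ 0
  (-4)(1) + (2)(2) = 0 ≤ 0
and d ≥ 0, so (5, 6) + t·d stays feasible for every t ≥ 0. Along this ray z = u + 2v changes by 5 per unit t, so z → +∞.

Unbounded: there is a feasible ray along which z → +∞.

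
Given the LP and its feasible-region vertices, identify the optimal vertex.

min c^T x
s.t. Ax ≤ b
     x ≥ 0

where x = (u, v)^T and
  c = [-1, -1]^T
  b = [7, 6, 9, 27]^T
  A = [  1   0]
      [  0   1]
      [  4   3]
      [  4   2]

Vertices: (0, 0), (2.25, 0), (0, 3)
Evaluating z = -u - v at each vertex:
  (0, 0): z = 0
  (2.25, 0): z = -2.25
  (0, 3): z = -3

The smallest value is z = -3, attained at (0, 3).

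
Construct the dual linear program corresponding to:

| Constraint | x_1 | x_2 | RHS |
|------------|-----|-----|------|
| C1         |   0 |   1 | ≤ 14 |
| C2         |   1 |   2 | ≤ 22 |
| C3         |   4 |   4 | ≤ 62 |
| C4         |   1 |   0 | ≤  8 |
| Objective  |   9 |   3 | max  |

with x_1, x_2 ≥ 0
Minimize: z = 14y1 + 22y2 + 62y3 + 8y4

Subject to:
  C1: -y2 - 4y3 - y4 ≤ -9
  C2: -y1 - 2y2 - 4y3 ≤ -3
  y1, y2, y3, y4 ≥ 0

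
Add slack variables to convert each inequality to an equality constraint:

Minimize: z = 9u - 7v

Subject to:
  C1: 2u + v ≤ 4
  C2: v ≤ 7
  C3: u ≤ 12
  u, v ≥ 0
min z = 9u - 7v

s.t.
  2u + v + s1 = 4
  v + s2 = 7
  u + s3 = 12
  u, v, s1, s2, s3 ≥ 0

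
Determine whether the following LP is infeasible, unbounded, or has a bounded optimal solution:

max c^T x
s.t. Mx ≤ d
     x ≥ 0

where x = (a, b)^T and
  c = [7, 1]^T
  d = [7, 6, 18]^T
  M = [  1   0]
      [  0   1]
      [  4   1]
The point (4.5, 0) satisfies every constraint, so the LP is feasible; the constraints give a ≤ 7 and b ≤ 6, which with a, b ≥ 0 keep the feasible region inside a bounded box. A feasible, bounded LP attains a finite optimum at a vertex.

Evaluating z = 7a + b at each vertex:
  (0, 0): z = 0
  (4.5, 0): z = 31.5
  (3, 6): z = 27
  (0, 6): z = 6

Feasible with finite optimum z* = 31.5 at (4.5, 0).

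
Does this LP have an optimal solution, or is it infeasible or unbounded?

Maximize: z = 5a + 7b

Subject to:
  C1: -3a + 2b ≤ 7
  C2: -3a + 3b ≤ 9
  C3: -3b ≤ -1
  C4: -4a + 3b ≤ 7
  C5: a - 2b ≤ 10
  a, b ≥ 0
Feasible point: (0, 1) satisfies every constraint, so the LP is feasible.
Direction d = (1, 1): for each constraint row a, a·d ≤ 0 —
  (-3)(1) + (2)(1) = -1 ≤ 0
  (-3)(1) + (3)(1) = 0 ≤ 0
  (0)(1) + (-3)(1) = -3 ≤ 0
  (-4)(1) + (3)(1) = -1 ≤ 0
  (1)(1) + (-2)(1) = -1 ≤ 0
and d ≥ 0, so (0, 1) + t·d stays feasible for every t ≥ 0. Along this ray z = 5a + 7b changes by 12 per unit t, so z → +∞.

Unbounded: there is a feasible ray along which z → +∞.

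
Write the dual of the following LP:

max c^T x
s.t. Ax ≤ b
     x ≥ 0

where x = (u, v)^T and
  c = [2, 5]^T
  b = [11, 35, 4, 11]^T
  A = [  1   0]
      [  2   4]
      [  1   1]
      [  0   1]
Minimize: z = 11y1 + 35y2 + 4y3 + 11y4

Subject to:
  C1: -y1 - 2y2 - y3 ≤ -2
  C2: -4y2 - y3 - y4 ≤ -5
  y1, y2, y3, y4 ≥ 0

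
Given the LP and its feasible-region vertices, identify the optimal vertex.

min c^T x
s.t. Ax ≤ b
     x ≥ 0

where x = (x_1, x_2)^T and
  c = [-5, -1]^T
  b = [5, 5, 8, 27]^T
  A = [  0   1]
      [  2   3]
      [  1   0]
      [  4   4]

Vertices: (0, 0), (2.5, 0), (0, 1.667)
(2.5, 0) with z = -12.5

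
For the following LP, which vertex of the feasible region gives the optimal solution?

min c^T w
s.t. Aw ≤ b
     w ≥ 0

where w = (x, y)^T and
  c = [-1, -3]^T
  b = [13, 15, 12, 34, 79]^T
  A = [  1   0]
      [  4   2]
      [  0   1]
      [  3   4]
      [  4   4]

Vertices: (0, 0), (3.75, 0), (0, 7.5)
Evaluating z = -x - 3y at each vertex:
  (0, 0): z = 0
  (3.75, 0): z = -3.75
  (0, 7.5): z = -22.5

The smallest value is z = -22.5, attained at (0, 7.5).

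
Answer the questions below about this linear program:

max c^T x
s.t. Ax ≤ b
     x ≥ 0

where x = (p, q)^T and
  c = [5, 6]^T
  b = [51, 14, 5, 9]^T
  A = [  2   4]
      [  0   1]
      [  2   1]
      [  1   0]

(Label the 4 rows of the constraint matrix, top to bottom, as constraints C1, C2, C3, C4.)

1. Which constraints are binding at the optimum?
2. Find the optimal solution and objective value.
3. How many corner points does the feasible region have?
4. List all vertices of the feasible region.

1. C3, p ≥ 0
2. p = 0, q = 5, z = 30
3. 3
4. (0, 0), (2.5, 0), (0, 5)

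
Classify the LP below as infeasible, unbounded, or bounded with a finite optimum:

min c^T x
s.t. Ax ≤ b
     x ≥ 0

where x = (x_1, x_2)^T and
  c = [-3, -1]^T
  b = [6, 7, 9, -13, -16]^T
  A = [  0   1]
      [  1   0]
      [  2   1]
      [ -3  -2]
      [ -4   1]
The point (4.5, 0) satisfies every constraint, so the LP is feasible; the constraints give x_1 ≤ 7 and x_2 ≤ 6, which with x_1, x_2 ≥ 0 keep the feasible region inside a bounded box. A feasible, bounded LP attains a finite optimum at a vertex.

Evaluating z = -3x_1 - x_2 at each vertex:
  (4.333, 0): z = -13
  (4.5, 0): z = -13.5
  (4.167, 0.6667): z = -13.17
  (4.091, 0.3636): z = -12.64

The LP has an optimal solution: (4.5, 0) with z = -13.5.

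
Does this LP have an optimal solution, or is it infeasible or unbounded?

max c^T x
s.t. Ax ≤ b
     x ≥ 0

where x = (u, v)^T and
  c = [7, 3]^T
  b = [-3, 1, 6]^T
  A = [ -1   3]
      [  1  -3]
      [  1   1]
One constraint requires u - 3v ≤ 1, while the constraint -u + 3v ≤ -3 is equivalent to u - 3v ≥ 3. Together they would need 3 ≤ u - 3v ≤ 1, which is impossible since 3 > 1. No point satisfies all constraints.

Infeasible — the constraint set is empty.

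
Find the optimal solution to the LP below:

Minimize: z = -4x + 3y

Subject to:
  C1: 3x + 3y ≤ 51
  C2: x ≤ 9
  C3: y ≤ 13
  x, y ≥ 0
Each vertex is the intersection of two constraint boundaries that also satisfies all remaining constraints:
  x = 0 and y = 0 → (0, 0)
  x = 9 and y = 0 → (9, 0)
  3x + 3y = 51 and x = 9 → (9, 8)
  3x + 3y = 51 and y = 13 → (4, 13)
  y = 13 and x = 0 → (0, 13)

Evaluating z = -4x + 3y at each vertex:
  (0, 0): z = 0
  (9, 0): z = -36
  (9, 8): z = -12
  (4, 13): z = 23
  (0, 13): z = 39

The minimum is at (9, 0) with z = -36.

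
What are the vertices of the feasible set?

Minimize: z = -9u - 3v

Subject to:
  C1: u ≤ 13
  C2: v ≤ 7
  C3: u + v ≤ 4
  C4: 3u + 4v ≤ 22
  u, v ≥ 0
Each vertex is the intersection of two constraint boundaries that also satisfies all remaining constraints:
  u = 0 and v = 0 → (0, 0)
  u + v = 4 and v = 0 → (4, 0)
  u + v = 4 and u = 0 → (0, 4)

Vertices: (0, 0), (4, 0), (0, 4)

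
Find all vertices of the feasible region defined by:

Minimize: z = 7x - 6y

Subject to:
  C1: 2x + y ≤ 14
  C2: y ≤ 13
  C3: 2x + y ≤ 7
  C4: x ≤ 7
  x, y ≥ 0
Each vertex is the intersection of two constraint boundaries that also satisfies all remaining constraints:
  x = 0 and y = 0 → (0, 0)
  2x + y = 7 and y = 0 → (3.5, 0)
  2x + y = 7 and x = 0 → (0, 7)

Vertices: (0, 0), (3.5, 0), (0, 7)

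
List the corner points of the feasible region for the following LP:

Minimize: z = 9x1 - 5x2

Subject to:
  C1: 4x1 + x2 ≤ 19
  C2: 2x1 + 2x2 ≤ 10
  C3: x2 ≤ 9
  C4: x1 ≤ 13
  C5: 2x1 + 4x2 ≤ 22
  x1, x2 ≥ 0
Each vertex is the intersection of two constraint boundaries that also satisfies all remaining constraints:
  x1 = 0 and x2 = 0 → (0, 0)
  4x1 + x2 = 19 and x2 = 0 → (4.75, 0)
  4x1 + x2 = 19 and 2x1 + 2x2 = 10 → (4.667, 0.3333)
  2x1 + 2x2 = 10 and x1 = 0 → (0, 5)

Vertices: (0, 0), (4.75, 0), (4.667, 0.3333), (0, 5)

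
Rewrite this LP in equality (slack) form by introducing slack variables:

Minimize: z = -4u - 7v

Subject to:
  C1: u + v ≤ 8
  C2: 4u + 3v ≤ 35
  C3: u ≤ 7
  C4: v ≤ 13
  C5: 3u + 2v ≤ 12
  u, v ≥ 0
min z = -4u - 7v

s.t.
  u + v + s1 = 8
  4u + 3v + s2 = 35
  u + s3 = 7
  v + s4 = 13
  3u + 2v + s5 = 12
  u, v, s1, s2, s3, s4, s5 ≥ 0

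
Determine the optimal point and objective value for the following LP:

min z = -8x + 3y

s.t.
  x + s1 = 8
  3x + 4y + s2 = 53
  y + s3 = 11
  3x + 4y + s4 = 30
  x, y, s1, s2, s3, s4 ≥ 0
Each vertex is the intersection of two constraint boundaries that also satisfies all remaining constraints:
  x = 0 and y = 0 → (0, 0)
  x = 8 and y = 0 → (8, 0)
  x = 8 and 3x + 4y = 30 → (8, 1.5)
  3x + 4y = 30 and x = 0 → (0, 7.5)

Evaluating z = -8x + 3y at each vertex:
  (0, 0): z = 0
  (8, 0): z = -64
  (8, 1.5): z = -59.5
  (0, 7.5): z = 22.5

The minimum is at (8, 0) with z = -64.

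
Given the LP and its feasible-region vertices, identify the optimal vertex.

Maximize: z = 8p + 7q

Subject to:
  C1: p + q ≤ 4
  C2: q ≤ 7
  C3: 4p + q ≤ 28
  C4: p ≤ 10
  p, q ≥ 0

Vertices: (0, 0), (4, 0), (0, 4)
(4, 0) with z = 32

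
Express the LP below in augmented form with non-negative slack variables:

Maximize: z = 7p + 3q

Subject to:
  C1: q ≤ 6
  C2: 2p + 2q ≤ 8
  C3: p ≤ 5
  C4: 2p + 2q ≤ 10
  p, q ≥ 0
max z = 7p + 3q

s.t.
  q + s1 = 6
  2p + 2q + s2 = 8
  p + s3 = 5
  2p + 2q + s4 = 10
  p, q, s1, s2, s3, s4 ≥ 0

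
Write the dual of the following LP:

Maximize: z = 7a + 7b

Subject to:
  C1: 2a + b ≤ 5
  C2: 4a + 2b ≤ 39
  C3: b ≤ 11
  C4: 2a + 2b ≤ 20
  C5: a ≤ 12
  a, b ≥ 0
Minimize: z = 5y1 + 39y2 + 11y3 + 20y4 + 12y5

Subject to:
  C1: -2y1 - 4y2 - 2y4 - y5 ≤ -7
  C2: -y1 - 2y2 - y3 - 2y4 ≤ -7
  y1, y2, y3, y4, y5 ≥ 0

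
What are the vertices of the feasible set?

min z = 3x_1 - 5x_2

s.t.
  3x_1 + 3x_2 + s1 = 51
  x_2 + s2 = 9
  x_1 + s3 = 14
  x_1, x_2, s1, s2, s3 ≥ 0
Each vertex is the intersection of two constraint boundaries that also satisfies all remaining constraints:
  x_1 = 0 and x_2 = 0 → (0, 0)
  x_1 = 14 and x_2 = 0 → (14, 0)
  3x_1 + 3x_2 = 51 and x_1 = 14 → (14, 3)
  3x_1 + 3x_2 = 51 and x_2 = 9 → (8, 9)
  x_2 = 9 and x_1 = 0 → (0, 9)

Vertices: (0, 0), (14, 0), (14, 3), (8, 9), (0, 9)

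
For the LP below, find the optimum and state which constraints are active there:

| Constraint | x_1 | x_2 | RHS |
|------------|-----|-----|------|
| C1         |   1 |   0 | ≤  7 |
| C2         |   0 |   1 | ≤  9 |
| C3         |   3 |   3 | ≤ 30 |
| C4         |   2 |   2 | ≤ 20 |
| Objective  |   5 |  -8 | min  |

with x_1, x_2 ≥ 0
Optimal: x_1 = 0, x_2 = 9
Binding: C2, x_1 ≥ 0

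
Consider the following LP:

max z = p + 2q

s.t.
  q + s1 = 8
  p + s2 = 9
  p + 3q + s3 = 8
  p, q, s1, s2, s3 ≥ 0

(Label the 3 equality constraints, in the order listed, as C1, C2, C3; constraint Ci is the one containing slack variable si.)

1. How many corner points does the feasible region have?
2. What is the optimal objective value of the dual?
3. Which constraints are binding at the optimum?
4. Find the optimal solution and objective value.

1. 3
2. 8 (by strong duality, equal to the primal optimum)
3. C3, q ≥ 0
4. p = 8, q = 0, z = 8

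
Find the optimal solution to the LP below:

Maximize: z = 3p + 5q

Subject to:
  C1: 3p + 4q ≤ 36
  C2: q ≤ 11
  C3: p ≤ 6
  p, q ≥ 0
Each vertex is the intersection of two constraint boundaries that also satisfies all remaining constraints:
  p = 0 and q = 0 → (0, 0)
  p = 6 and q = 0 → (6, 0)
  3p + 4q = 36 and p = 6 → (6, 4.5)
  3p + 4q = 36 and p = 0 → (0, 9)

Evaluating z = 3p + 5q at each vertex:
  (0, 0): z = 0
  (6, 0): z = 18
  (6, 4.5): z = 40.5
  (0, 9): z = 45

The maximum is at (0, 9) with z = 45.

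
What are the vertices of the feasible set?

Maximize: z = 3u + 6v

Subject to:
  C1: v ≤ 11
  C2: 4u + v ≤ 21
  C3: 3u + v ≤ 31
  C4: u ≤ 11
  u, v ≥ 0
Each vertex is the intersection of two constraint boundaries that also satisfies all remaining constraints:
  u = 0 and v = 0 → (0, 0)
  4u + v = 21 and v = 0 → (5.25, 0)
  v = 11 and 4u + v = 21 → (2.5, 11)
  v = 11 and u = 0 → (0, 11)

Vertices: (0, 0), (5.25, 0), (2.5, 11), (0, 11)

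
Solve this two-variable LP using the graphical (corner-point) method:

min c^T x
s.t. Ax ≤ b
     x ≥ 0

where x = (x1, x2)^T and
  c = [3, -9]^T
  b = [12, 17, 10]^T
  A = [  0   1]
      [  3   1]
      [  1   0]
x1 = 0, x2 = 12, z = -108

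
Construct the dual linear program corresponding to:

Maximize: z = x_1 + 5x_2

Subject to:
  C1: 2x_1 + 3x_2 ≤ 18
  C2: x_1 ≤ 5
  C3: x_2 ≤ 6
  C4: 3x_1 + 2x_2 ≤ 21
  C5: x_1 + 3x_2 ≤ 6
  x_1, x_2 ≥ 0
Minimize: z = 18y1 + 5y2 + 6y3 + 21y4 + 6y5

Subject to:
  C1: -2y1 - y2 - 3y4 - y5 ≤ -1
  C2: -3y1 - y3 - 2y4 - 3y5 ≤ -5
  y1, y2, y3, y4, y5 ≥ 0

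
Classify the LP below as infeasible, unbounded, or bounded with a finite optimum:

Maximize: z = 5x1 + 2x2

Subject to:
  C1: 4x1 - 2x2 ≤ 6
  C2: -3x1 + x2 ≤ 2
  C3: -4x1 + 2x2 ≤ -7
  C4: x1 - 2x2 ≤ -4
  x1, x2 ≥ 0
C1 requires 4x1 - 2x2 ≤ 6, while C3 (-4x1 + 2x2 ≤ -7) is equivalent to 4x1 - 2x2 ≥ 7. Together they would need 7 ≤ 4x1 - 2x2 ≤ 6, which is impossible since 7 > 6. No point satisfies all constraints.

Infeasible — the constraint set is empty.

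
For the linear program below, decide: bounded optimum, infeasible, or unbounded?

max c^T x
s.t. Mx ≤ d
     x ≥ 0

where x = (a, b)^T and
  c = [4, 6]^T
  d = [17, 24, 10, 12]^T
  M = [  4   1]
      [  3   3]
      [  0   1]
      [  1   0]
The point (0, 8) satisfies every constraint, so the LP is feasible; the constraints give a ≤ 12 and b ≤ 10, which with a, b ≥ 0 keep the feasible region inside a bounded box. A feasible, bounded LP attains a finite optimum at a vertex.

Feasible with finite optimum z* = 48 at (0, 8).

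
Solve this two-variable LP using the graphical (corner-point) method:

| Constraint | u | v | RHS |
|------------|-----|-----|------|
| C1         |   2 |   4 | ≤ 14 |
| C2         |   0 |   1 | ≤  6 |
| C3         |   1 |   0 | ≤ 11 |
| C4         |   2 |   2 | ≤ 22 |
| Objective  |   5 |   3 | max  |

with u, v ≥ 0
Each vertex is the intersection of two constraint boundaries that also satisfies all remaining constraints:
  u = 0 and v = 0 → (0, 0)
  2u + 4v = 14 and v = 0 → (7, 0)
  2u + 4v = 14 and u = 0 → (0, 3.5)

Evaluating z = 5u + 3v at each vertex:
  (0, 0): z = 0
  (7, 0): z = 35
  (0, 3.5): z = 10.5

The maximum is at (7, 0) with z = 35.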